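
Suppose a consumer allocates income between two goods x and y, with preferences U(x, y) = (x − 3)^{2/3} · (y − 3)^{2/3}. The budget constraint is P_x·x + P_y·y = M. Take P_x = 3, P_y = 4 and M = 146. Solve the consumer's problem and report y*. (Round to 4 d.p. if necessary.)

y* = 18.625

Let x' = x−3, y' = y−3. MRS = y'/x' = P_x/P_y.
Substituting into the budget: x* = 3 + 0.5·(M − 3·P_x − 3·P_y)/P_x, and y* = 3 + 0.5·(…)/P_y.
Discretionary income = 146 − 3·3 − 3·4 = 125; y* = 3 + 0.5·125/4 = 18.625.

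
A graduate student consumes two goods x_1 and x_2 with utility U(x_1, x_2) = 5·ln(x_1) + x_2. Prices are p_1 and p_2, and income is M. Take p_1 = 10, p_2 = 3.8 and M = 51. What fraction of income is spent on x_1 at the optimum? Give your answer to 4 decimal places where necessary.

share on x_1 = 0.3725

MU_x_1 = 5/x_1, MU_x_2 = 1. Tangency: 5/x_1 = p_1/p_2.
So x_1*(p_1,p_2) = 5·p_2/p_1, independent of income; and x_2* = (M − 5·p_2)/p_2.
At the given prices: x_1* = 5·3.8/10 = 1.9, and x_2* = 8.4211.
Expenditure on x_1: 10·1.9 = 19; share = 0.3725.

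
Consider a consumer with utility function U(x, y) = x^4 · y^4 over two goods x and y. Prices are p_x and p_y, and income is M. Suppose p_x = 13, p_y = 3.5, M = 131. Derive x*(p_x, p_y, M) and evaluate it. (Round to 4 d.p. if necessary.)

x* = 5.0385

MU_x/MU_y = (4·y)/(4·x); tangency sets this equal to p_x/p_y.
So 4·p_y·y = 4·p_x·x; combined with the budget, a share 0.5 of income goes to x.
Demand: x*(p_x,p_y,M) = 0.5·M/p_x and y* = 0.5·M/p_y.
At p_x=13, p_y=3.5, M=131: x* = 0.5·131/13 = 5.0385.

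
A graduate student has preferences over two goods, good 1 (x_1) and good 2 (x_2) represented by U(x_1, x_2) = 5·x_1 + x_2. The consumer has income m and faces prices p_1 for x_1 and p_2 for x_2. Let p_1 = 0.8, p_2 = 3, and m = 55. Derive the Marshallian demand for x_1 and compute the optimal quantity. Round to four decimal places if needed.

Perfect substitutes: compare marginal utility per dollar. 5/p_1 vs 1/p_2 → 6.25 vs 0.3333.
x_1 gives more utility per dollar, so spend all income on x_1: x_1* = m/p_1, x_2* = 0.
Numerically: x_1* = 68.75, x_2* = 0.

x_1* = 68.75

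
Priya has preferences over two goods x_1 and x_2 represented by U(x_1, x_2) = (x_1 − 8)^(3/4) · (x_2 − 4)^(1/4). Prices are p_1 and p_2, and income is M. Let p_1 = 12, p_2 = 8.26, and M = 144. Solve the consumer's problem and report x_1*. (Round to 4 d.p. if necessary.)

Let x_1' = x_1−8, x_2' = x_2−4. MRS = 3·x_2'/x_1' = p_1/p_2.
After buying the subsistence bundle (8, 4), a share 0.75 of the remaining income goes to x_1: x_1* = 8 + 0.75·(M − 8p_1 − 4p_2)/p_1.
Discretionary income = 144 − 8·12 − 4·8.26 = 14.96; x_1* = 8 + 0.75·14.96/12 = 8.935.

x_1* = 8.935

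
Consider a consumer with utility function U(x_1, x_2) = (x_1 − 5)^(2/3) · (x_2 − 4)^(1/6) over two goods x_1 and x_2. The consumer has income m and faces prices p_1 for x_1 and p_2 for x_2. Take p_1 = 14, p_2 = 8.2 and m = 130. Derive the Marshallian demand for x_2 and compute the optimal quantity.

This is Cobb-Douglas in (x_1−5, x_2−4): tangency gives 2/3·p_2·(x_2−4) = 1/6·p_1·(x_1−5).
Substituting into the budget: x_1* = 5 + 0.8·(m − 5·p_1 − 4·p_2)/p_1, and x_2* = 4 + 0.2·(…)/p_2.
Discretionary income = 130 − 5·14 − 4·8.2 = 27.2; x_2* = 4 + 0.2·27.2/8.2 = 4.6634.

x_2* = 4.6634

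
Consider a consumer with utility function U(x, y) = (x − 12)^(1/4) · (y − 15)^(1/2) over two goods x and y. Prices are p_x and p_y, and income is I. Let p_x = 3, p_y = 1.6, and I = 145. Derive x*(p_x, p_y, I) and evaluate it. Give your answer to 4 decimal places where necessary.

This is Cobb-Douglas in (x−12, y−15): tangency gives 0.25·p_y·(y−15) = 0.5·p_x·(x−12).
Substituting into the budget: x* = 12 + 1/3·(I − 12·p_x − 15·p_y)/p_x, and y* = 15 + 2/3·(…)/p_y.
Discretionary income = 145 − 12·3 − 15·1.6 = 85; x* = 12 + 1/3·85/3 = 21.4444.

x* = 21.4444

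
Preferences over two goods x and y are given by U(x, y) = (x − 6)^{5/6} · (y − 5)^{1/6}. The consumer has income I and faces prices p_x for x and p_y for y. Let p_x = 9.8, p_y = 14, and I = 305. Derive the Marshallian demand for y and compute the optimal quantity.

Let x' = x−6, y' = y−5. MRS = 5·y'/x' = p_x/p_y.
After buying the subsistence bundle (6, 5), a share 5/6 of the remaining income goes to x: x* = 6 + 5/6·(I − 6p_x − 5p_y)/p_x.
Discretionary income = 305 − 6·9.8 − 5·14 = 176.2; y* = 5 + 1/6·176.2/14 = 7.0976.

y* = 7.0976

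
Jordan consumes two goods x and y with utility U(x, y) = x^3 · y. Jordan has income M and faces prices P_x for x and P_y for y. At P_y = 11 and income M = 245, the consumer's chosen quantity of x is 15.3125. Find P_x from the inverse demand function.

P_x = 12

MU_x/MU_y = (3·y)/(x); tangency sets this equal to P_x/P_y.
So 3·P_y·y = P_x·x; combined with the budget, a share 0.75 of income goes to x.
Demand: x*(P_x,P_y,M) = 0.75·M/P_x and y* = 0.25·M/P_y.
Set x* = 15.3125 in the demand function and solve for P_x: P_x = 12.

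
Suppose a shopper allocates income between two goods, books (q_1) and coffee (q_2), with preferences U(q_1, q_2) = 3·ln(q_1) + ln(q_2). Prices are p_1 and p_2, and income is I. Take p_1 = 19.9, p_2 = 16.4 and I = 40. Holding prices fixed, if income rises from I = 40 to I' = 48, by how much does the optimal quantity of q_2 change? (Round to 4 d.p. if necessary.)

Δq_2* = 0.122

MU_q_1/MU_q_2 = (3·q_2)/(q_1); tangency sets this equal to p_1/p_2.
So 3·p_2·q_2 = p_1·q_1; combined with the budget, a share 0.75 of income goes to q_1.
Demand: q_1*(p_1,p_2,I) = 0.75·I/p_1 and q_2* = 0.25·I/p_2.
At p_1=19.9, p_2=16.4, I=40: q_2* = 0.25·40/16.4 = 0.6098.
At I' = 48: q_2* = 0.7317. Change: 0.7317 − 0.6098 = 0.122.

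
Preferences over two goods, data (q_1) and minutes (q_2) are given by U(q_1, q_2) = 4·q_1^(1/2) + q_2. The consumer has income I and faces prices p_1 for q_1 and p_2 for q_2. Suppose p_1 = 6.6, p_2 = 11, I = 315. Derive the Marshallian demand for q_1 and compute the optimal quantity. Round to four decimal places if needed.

q_1* = 11.1111

Plugging in: q_1* = (2·11/6.6)² = 11.1111.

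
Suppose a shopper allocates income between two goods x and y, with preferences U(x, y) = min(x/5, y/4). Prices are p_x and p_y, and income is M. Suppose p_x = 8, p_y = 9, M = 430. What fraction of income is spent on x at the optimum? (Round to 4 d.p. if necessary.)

Demand: x*(p_x,p_y,M) = 5·M/(5·p_x + 4·p_y), y* = 4·M/(5·p_x + 4·p_y).
Here 5·8 + 4·9 = 76, giving x* = 28.2895 and y* = 22.6316.
Expenditure on x: 8·28.2895 = 226.3158; share = 0.5263.

share on x = 0.5263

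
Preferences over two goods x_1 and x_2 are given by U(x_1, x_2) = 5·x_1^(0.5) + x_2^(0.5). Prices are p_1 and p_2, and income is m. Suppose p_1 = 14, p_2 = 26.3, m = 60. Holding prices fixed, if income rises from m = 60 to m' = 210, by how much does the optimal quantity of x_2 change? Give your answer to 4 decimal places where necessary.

MU_x_1 ∝ 5·x_1^(-0.5), MU_x_2 ∝ x_2^(-0.5), so MRS = 5·(x_2/x_1)^(0.5) = p_1/p_2.
Solve for the ratio: x_2/x_1 = [(1/5)·p_1/p_2]^(2).
With the ratio pinned down, the budget gives x_1* = m/(p_1 + p_2·(x_2/x_1)) and x_2* = (x_2/x_1)·x_1*.
Numerically x_2/x_1 = 0.011335, so x_1* = 60/(14 + 26.3·0.011335) = 4.1964 and x_2* = 0.011335·4.1964 = 0.0476.
At m' = 210: x_2* = 0.1665. Change: 0.1665 − 0.0476 = 0.1189.

Δx_2* = 0.1189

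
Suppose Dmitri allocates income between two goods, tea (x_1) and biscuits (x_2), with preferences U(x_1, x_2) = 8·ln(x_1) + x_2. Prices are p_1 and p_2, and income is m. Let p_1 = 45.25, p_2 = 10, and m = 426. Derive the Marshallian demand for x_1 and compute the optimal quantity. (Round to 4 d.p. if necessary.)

x_1* = 1.768

MU_x_1 = 8/x_1, MU_x_2 = 1. Tangency: 8/x_1 = p_1/p_2.
So x_1*(p_1,p_2) = 8·p_2/p_1, independent of income; and x_2* = (m − 8·p_2)/p_2.
At the given prices: x_1* = 8·10/45.25 = 1.768.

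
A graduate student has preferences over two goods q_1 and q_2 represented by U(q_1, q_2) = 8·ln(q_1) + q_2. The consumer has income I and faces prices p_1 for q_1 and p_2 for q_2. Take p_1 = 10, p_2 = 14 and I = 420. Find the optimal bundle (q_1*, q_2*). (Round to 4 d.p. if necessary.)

q_1* = 11.2, q_2* = 22

Set MRS = p_1/p_2: (8/q_1)/1 = p_1/p_2.
So q_1*(p_1,p_2) = 8·p_2/p_1, independent of income; and q_2* = (I − 8·p_2)/p_2.
At the given prices: q_1* = 8·14/10 = 11.2, and q_2* = 22.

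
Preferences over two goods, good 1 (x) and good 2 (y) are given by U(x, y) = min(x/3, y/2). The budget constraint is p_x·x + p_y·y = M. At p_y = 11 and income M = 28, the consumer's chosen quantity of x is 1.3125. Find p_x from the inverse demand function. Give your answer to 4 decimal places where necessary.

With perfect complements, no substitution: consume in ratio x:y = 3:2.
Budget: p_x·x + p_y·(2/3)·x = M, so (3·p_x + 2·p_y)·x = 3·M.
Demand: x*(p_x,p_y,M) = 3·M/(3·p_x + 2·p_y), y* = 2·M/(3·p_x + 2·p_y).
Set x* = 1.3125 in the demand function and solve for p_x: p_x = 14.

p_x = 14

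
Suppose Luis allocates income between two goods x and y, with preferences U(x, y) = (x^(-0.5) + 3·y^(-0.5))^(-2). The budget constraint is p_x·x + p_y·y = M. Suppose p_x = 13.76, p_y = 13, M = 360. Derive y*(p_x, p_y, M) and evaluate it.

MU_x ∝ x^(-1.5), MU_y ∝ 3·y^(-1.5), so MRS = (1/3)·(y/x)^(1.5) = p_x/p_y.
Solve for the ratio: y/x = [3·p_x/p_y]^(2/3).
Substitute y = (y/x)·x into the budget: x* = M/(p_x + p_y·(y/x)).
Numerically y/x = 2.160384, so x* = 360/(13.76 + 13·2.160384) = 8.6032 and y* = 2.160384·8.6032 = 18.5862.

y* = 18.5862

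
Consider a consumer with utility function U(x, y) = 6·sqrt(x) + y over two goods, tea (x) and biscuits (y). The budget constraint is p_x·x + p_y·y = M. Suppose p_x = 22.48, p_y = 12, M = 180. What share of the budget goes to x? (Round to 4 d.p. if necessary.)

share on x = 0.3203

Utility is quasi-linear in y; the FOC for x is 3/√x = p_x/p_y.
Solve: √x = 3·p_y/p_x, so x*(p_x,p_y) = (3·p_y/p_x)², and y* = (M − p_x·x*)/p_y.
Plugging in: x* = (3·12/22.48)² = 2.5646, y* = 10.1957.
Expenditure on x: 22.48·2.5646 = 57.6512; share = 0.3203.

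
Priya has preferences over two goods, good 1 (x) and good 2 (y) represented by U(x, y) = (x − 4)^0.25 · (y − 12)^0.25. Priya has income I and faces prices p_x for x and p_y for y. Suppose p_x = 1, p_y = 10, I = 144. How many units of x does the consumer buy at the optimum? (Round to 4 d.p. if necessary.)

x* = 14

MRS = (y−12)/(x−4). Tangency with p_x/p_y gives y−12 = (p_x/p_y)·(x−4).
Substituting into the budget: x* = 4 + 0.5·(I − 4·p_x − 12·p_y)/p_x, and y* = 12 + 0.5·(…)/p_y.
Discretionary income = 144 − 4·1 − 12·10 = 20; x* = 4 + 0.5·20/1 = 14.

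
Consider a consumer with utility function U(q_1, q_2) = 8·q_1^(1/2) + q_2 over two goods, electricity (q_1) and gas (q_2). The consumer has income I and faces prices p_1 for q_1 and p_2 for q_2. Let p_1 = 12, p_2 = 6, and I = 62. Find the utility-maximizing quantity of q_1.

MU_q_1 = 4/√q_1, MU_q_2 = 1. Tangency: 4/√q_1 = p_1/p_2.
Thus q_1* = (4·p_2/p_1)² — independent of I — with the rest of income spent on q_2.
Plugging in: q_1* = (4·6/12)² = 4.

q_1* = 4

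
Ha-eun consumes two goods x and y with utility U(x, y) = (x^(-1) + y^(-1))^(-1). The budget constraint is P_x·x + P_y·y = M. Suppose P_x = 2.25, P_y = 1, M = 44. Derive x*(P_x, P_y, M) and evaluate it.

x* = 11.7333

From the CES first-order condition, (y/x)^(2) = P_x/P_y.
Solve for the ratio: y/x = [P_x/P_y]^(0.5).
With the ratio pinned down, the budget gives x* = M/(P_x + P_y·(y/x)) and y* = (y/x)·x*.
Numerically y/x = 1.5, so x* = 44/(2.25 + 1·1.5) = 11.7333.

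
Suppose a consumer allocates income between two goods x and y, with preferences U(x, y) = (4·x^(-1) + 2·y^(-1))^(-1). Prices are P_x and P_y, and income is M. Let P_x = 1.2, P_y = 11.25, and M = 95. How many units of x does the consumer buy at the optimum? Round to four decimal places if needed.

x* = 25.0127

MU_x ∝ 4·x^(-2), MU_y ∝ 2·y^(-2), so MRS = 2·(y/x)^(2) = P_x/P_y.
Solve for the ratio: y/x = [(1/2)·P_x/P_y]^(0.5).
With the ratio pinned down, the budget gives x* = M/(P_x + P_y·(y/x)) and y* = (y/x)·x*.
Numerically y/x = 0.23094, so x* = 95/(1.2 + 11.25·0.23094) = 25.0127.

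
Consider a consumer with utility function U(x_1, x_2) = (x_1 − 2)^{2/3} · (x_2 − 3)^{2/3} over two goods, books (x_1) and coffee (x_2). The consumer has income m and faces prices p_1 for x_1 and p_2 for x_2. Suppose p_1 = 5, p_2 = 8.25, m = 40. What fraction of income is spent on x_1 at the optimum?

Let x_1' = x_1−2, x_2' = x_2−3. MRS = x_2'/x_1' = p_1/p_2.
After buying the subsistence bundle (2, 3), a share 0.5 of the remaining income goes to x_1: x_1* = 2 + 0.5·(m − 2p_1 − 3p_2)/p_1.
Discretionary income = 40 − 2·5 − 3·8.25 = 5.25; x_1* = 2 + 0.5·5.25/5 = 2.525; x_2* = 3 + 0.5·5.25/8.25 = 3.3182.
Expenditure on x_1: 5·2.525 = 12.625; share = 0.3156.

share on x_1 = 0.3156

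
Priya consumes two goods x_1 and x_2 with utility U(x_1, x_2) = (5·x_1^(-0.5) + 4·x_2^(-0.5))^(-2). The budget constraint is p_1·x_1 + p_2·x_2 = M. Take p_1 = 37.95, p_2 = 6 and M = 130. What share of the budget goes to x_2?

share on x_2 = 0.3179

From the CES first-order condition, (5/4)·(x_2/x_1)^(1.5) = p_1/p_2.
Hence x_2/x_1 = ((4/5)·p_1/p_2)^(1/(1.5)), i.e. raised to the 2/3 power.
With the ratio pinned down, the budget gives x_1* = M/(p_1 + p_2·(x_2/x_1)) and x_2* = (x_2/x_1)·x_1*.
Numerically x_2/x_1 = 2.947363, so x_1* = 130/(37.95 + 6·2.947363) = 2.3367 and x_2* = 2.947363·2.3367 = 6.8871.
Expenditure on x_2: 6·6.8871 = 41.3225; share = 0.3179.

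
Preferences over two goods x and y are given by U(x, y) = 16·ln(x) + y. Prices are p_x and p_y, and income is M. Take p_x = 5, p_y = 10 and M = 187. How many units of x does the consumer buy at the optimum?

x* = 32

Set MRS = p_x/p_y: (16/x)/1 = p_x/p_y.
So x*(p_x,p_y) = 16·p_y/p_x, independent of income; and y* = (M − 16·p_y)/p_y.
At the given prices: x* = 16·10/5 = 32.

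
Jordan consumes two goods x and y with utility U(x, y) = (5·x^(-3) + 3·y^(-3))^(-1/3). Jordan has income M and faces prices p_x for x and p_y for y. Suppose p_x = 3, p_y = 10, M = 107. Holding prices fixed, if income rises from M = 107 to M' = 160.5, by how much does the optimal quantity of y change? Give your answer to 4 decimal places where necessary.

Δy* = 3.6629

MU_x ∝ 5·x^(-4), MU_y ∝ 3·y^(-4), so MRS = (5/3)·(y/x)^(4) = p_x/p_y.
Hence y/x = ((3/5)·p_x/p_y)^(1/(4)), i.e. raised to the 0.25 power.
With the ratio pinned down, the budget gives x* = M/(p_x + p_y·(y/x)) and y* = (y/x)·x*.
Numerically y/x = 0.651356, so x* = 107/(3 + 10·0.651356) = 11.2471 and y* = 0.651356·11.2471 = 7.3259.
At M' = 160.5: y* = 10.9888. Change: 10.9888 − 7.3259 = 3.6629.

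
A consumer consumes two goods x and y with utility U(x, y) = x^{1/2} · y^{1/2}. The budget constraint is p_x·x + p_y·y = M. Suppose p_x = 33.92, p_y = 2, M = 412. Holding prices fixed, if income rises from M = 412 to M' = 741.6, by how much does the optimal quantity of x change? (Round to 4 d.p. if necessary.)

Demand: x*(p_x,p_y,M) = 0.5·M/p_x and y* = 0.5·M/p_y.
At p_x=33.92, p_y=2, M=412: x* = 0.5·412/33.92 = 6.0731.
At M' = 741.6: x* = 10.9316. Change: 10.9316 − 6.0731 = 4.8585.

Δx* = 4.8585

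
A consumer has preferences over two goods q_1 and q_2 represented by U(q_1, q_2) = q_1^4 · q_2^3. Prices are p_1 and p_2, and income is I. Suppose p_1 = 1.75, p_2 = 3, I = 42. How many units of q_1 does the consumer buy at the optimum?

q_1* = 13.7143

MU_q_1/MU_q_2 = (4·q_2)/(3·q_1); tangency sets this equal to p_1/p_2.
Rearranging, p_2·q_2 = (3/4)·p_1·q_1. Substituting into the budget gives p_1·q_1·(1 + (3/4)) = I.
Demand: q_1*(p_1,p_2,I) = 4/7·I/p_1 and q_2* = 3/7·I/p_2.
At p_1=1.75, p_2=3, I=42: q_1* = 4/7·42/1.75 = 13.7143.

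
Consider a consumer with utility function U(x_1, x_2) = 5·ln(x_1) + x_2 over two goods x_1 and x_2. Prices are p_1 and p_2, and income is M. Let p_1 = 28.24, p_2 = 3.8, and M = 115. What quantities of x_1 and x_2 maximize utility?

x_1* = 0.6728, x_2* = 25.2632

Set MRS = p_1/p_2: (5/x_1)/1 = p_1/p_2.
So x_1*(p_1,p_2) = 5·p_2/p_1, independent of income; and x_2* = (M − 5·p_2)/p_2.
At the given prices: x_1* = 5·3.8/28.24 = 0.6728, and x_2* = 25.2632.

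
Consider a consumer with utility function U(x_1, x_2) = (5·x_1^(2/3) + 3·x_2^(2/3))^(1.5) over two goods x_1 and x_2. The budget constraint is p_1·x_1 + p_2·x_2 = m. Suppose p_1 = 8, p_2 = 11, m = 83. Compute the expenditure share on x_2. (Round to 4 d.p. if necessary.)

share on x_2 = 0.1025

From the CES first-order condition, (5/3)·(x_2/x_1)^(1/3) = p_1/p_2.
Solve for the ratio: x_2/x_1 = [(3/5)·p_1/p_2]^(3).
Substitute x_2 = (x_2/x_1)·x_1 into the budget: x_1* = m/(p_1 + p_2·(x_2/x_1)).
Numerically x_2/x_1 = 0.083089, so x_1* = 83/(8 + 11·0.083089) = 9.3112 and x_2* = 0.083089·9.3112 = 0.7737.
Expenditure on x_2: 11·0.7737 = 8.5103; share = 0.1025.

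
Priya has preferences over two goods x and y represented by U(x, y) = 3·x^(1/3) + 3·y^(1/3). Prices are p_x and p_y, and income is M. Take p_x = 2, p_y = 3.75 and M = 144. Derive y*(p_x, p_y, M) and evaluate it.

y* = 16.2073

With the ratio pinned down, the budget gives x* = M/(p_x + p_y·(y/x)) and y* = (y/x)·x*.
Numerically y/x = 0.389492, so x* = 144/(2 + 3.75·0.389492) = 41.6114 and y* = 0.389492·41.6114 = 16.2073.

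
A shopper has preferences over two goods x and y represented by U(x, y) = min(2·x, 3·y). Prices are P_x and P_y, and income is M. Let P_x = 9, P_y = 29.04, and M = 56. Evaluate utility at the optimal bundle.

V = 3.9492

With perfect complements, no substitution: consume in ratio x:y = 3:2.
Budget: P_x·x + P_y·(2/3)·x = M, so (3·P_x + 2·P_y)·x = 3·M.
Demand: x*(P_x,P_y,M) = 3·M/(3·P_x + 2·P_y), y* = 2·M/(3·P_x + 2·P_y).
Here 3·9 + 2·29.04 = 85.08, giving x* = 1.9746 and y* = 1.3164.
Utility at the optimum: U(1.9746, 1.3164) = 3.9492.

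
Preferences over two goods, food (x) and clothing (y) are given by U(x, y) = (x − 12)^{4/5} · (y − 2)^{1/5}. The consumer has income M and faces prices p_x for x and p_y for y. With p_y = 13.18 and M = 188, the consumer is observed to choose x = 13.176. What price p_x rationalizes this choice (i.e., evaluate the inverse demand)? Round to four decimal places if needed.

MRS = 4·(y−2)/(x−12). Tangency with p_x/p_y gives y−2 = (1/4)·(p_x/p_y)·(x−12).
After buying the subsistence bundle (12, 2), a share 0.8 of the remaining income goes to x: x* = 12 + 0.8·(M − 12p_x − 2p_y)/p_x.
Set x* = 13.176 in the demand function and solve for p_x: p_x = 12.

p_x = 12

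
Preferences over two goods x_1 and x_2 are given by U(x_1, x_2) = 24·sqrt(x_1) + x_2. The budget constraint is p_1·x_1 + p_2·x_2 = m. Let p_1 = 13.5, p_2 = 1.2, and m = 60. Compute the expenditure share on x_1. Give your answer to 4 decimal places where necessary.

Set MRS = p_1/p_2: 12·x_1^(−1/2) = p_1/p_2.
Thus x_1* = (12·p_2/p_1)² — independent of m — with the rest of income spent on x_2.
Plugging in: x_1* = (12·1.2/13.5)² = 1.1378, x_2* = 37.2.
Expenditure on x_1: 13.5·1.1378 = 15.36; share = 0.256.

share on x_1 = 0.256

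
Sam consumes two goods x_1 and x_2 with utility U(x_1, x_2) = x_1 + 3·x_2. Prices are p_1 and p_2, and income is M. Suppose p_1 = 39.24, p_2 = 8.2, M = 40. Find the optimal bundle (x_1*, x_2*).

x_1* = 0, x_2* = 4.878

Perfect substitutes: compare marginal utility per dollar. 1/p_1 vs 3/p_2 → 0.0255 vs 0.3659.
x_2 gives more utility per dollar, so spend all income on x_2: x_2* = M/p_2, x_1* = 0.
Numerically: x_1* = 0, x_2* = 4.878.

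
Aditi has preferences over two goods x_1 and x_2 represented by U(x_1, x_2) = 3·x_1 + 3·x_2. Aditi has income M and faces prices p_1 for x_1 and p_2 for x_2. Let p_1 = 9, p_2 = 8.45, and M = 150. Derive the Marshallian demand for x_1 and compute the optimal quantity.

x_1* = 0

Perfect substitutes: compare marginal utility per dollar. 3/p_1 vs 3/p_2 → 0.3333 vs 0.355.
x_2 gives more utility per dollar, so spend all income on x_2: x_2* = M/p_2, x_1* = 0.
Numerically: x_1* = 0, x_2* = 17.7515.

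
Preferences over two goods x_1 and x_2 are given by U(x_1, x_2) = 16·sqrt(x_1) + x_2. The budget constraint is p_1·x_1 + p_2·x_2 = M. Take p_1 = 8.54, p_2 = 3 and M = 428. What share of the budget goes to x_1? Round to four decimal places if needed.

Utility is quasi-linear in x_2; the FOC for x_1 is 8/√x_1 = p_1/p_2.
Thus x_1* = (8·p_2/p_1)² — independent of M — with the rest of income spent on x_2.
Plugging in: x_1* = (8·3/8.54)² = 7.8978, x_2* = 120.1842.
Expenditure on x_1: 8.54·7.8978 = 67.4473; share = 0.1576.

share on x_1 = 0.1576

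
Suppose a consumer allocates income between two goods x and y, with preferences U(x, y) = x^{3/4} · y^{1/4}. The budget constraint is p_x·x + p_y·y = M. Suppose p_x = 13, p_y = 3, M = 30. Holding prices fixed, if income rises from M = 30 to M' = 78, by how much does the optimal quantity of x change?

Tangency: MRS = 3·y/x = p_x/p_y.
Rearranging, p_y·y = (1/3)·p_x·x. Substituting into the budget gives p_x·x·(1 + (1/3)) = M.
Demand: x*(p_x,p_y,M) = 0.75·M/p_x and y* = 0.25·M/p_y.
At p_x=13, p_y=3, M=30: x* = 0.75·30/13 = 1.7308.
At M' = 78: x* = 4.5. Change: 4.5 − 1.7308 = 2.7692.

Δx* = 2.7692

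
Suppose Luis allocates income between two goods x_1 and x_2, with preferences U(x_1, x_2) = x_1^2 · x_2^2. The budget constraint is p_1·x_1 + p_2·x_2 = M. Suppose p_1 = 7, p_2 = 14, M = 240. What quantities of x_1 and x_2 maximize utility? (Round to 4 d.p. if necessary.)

x_1* = 17.1429, x_2* = 8.5714

Demand: x_1*(p_1,p_2,M) = 0.5·M/p_1 and x_2* = 0.5·M/p_2.
At p_1=7, p_2=14, M=240: x_1* = 0.5·240/7 = 17.1429, x_2* = 8.5714.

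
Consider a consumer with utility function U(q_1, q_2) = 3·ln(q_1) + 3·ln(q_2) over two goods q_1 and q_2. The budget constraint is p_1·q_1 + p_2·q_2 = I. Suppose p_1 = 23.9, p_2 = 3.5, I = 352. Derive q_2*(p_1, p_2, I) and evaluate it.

The MRS is q_2/q_1. Set MRS = p_1/p_2.
So 3·p_2·q_2 = 3·p_1·q_1; combined with the budget, a share 0.5 of income goes to q_1.
Demand: q_1*(p_1,p_2,I) = 0.5·I/p_1 and q_2* = 0.5·I/p_2.
At p_1=23.9, p_2=3.5, I=352: q_2* = 0.5·352/3.5 = 50.2857.

q_2* = 50.2857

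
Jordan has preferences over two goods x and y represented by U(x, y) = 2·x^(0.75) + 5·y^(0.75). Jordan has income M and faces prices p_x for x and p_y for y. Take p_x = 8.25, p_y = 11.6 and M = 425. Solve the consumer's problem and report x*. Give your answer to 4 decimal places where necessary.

x* = 3.4224

MRS = MU_x/MU_y = (2/5)·(y/x)^(0.25). Set equal to p_x/p_y.
Solve for the ratio: y/x = [(5/2)·p_x/p_y]^(4).
Substitute y = (y/x)·x into the budget: x* = M/(p_x + p_y·(y/x)).
Numerically y/x = 9.994104, so x* = 425/(8.25 + 11.6·9.994104) = 3.4224.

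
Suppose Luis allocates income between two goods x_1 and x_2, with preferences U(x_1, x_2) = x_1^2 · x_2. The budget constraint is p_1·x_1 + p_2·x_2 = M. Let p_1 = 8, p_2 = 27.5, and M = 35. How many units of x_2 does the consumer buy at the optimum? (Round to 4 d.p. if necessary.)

MU_x_1/MU_x_2 = (2·x_2)/(x_1); tangency sets this equal to p_1/p_2.
Rearranging, p_2·x_2 = (1/2)·p_1·x_1. Substituting into the budget gives p_1·x_1·(1 + (1/2)) = M.
Demand: x_1*(p_1,p_2,M) = 2/3·M/p_1 and x_2* = 1/3·M/p_2.
At p_1=8, p_2=27.5, M=35: x_2* = 1/3·35/27.5 = 0.4242.

x_2* = 0.4242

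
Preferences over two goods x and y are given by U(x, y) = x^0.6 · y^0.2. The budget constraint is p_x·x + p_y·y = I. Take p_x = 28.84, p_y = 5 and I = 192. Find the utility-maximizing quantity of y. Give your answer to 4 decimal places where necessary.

y* = 9.6

Tangency: MRS = 3·y/x = p_x/p_y.
Rearranging, p_y·y = (1/3)·p_x·x. Substituting into the budget gives p_x·x·(1 + (1/3)) = I.
Demand: x*(p_x,p_y,I) = 0.75·I/p_x and y* = 0.25·I/p_y.
At p_x=28.84, p_y=5, I=192: y* = 0.25·192/5 = 9.6.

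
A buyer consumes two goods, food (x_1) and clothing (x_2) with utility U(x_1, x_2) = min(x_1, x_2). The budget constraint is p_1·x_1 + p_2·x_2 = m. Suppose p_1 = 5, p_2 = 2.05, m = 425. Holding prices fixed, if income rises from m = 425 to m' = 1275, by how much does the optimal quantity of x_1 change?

With perfect complements, no substitution: consume in ratio x_1:x_2 = 1:1.
Budget: p_1·x_1 + p_2·x_1 = m, so (p_1 + p_2)·x_1 = m.
Demand: x_1*(p_1,p_2,m) = m/(p_1 + p_2), x_2* = m/(p_1 + p_2).
Here 5 + 2.05 = 7.05, giving x_1* = 60.2837.
At m' = 1275: x_1* = 180.8511. Change: 180.8511 − 60.2837 = 120.5674.

Δx_1* = 120.5674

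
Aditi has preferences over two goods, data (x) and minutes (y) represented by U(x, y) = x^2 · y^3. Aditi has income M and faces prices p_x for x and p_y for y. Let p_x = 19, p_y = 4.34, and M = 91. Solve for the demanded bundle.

x* = 1.9158, y* = 12.5806

The MRS is (2/3)·y/x. Set MRS = p_x/p_y.
Rearranging, p_y·y = (3/2)·p_x·x. Substituting into the budget gives p_x·x·(1 + (3/2)) = M.
Demand: x*(p_x,p_y,M) = 0.4·M/p_x and y* = 0.6·M/p_y.
At p_x=19, p_y=4.34, M=91: x* = 0.4·91/19 = 1.9158, y* = 12.5806.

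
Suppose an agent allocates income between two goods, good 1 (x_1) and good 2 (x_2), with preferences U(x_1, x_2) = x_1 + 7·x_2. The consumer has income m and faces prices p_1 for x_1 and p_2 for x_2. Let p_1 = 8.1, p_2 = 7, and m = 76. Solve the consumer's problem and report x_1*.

Linear utility — the consumer picks whichever good has higher MU/price: 1/8.1 = 0.1235 vs 7/7 = 1.
x_2 gives more utility per dollar, so spend all income on x_2: x_2* = m/p_2, x_1* = 0.
Numerically: x_1* = 0, x_2* = 10.8571.

x_1* = 0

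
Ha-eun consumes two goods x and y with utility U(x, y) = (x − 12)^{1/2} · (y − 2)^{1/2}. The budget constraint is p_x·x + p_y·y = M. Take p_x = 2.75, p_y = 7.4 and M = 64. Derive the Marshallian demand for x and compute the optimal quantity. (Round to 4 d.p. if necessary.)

x* = 14.9455

This is Cobb-Douglas in (x−12, y−2): tangency gives 0.5·p_y·(y−2) = 0.5·p_x·(x−12).
Substituting into the budget: x* = 12 + 0.5·(M − 12·p_x − 2·p_y)/p_x, and y* = 2 + 0.5·(…)/p_y.
Discretionary income = 64 − 12·2.75 − 2·7.4 = 16.2; x* = 12 + 0.5·16.2/2.75 = 14.9455.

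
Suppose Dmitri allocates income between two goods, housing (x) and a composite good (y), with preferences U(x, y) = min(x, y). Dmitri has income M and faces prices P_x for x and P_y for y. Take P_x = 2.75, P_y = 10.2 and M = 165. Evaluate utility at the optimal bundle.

V = 12.7413

Leontief preferences: the optimum is at the kink where x/1 = y/1, i.e. y = x.
Budget: P_x·x + P_y·x = M, so (P_x + P_y)·x = M.
Demand: x*(P_x,P_y,M) = M/(P_x + P_y), y* = M/(P_x + P_y).
Here 2.75 + 10.2 = 12.95, giving x* = 12.7413 and y* = 12.7413.
Utility at the optimum: U(12.7413, 12.7413) = 12.7413.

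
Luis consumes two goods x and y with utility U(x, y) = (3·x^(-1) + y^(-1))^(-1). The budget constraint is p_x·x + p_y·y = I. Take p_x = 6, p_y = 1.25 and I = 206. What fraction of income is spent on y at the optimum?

share on y = 0.2086

MRS = MU_x/MU_y = 3·(y/x)^(2). Set equal to p_x/p_y.
Hence y/x = ((1/3)·p_x/p_y)^(1/(2)), i.e. raised to the 0.5 power.
Substitute y = (y/x)·x into the budget: x* = I/(p_x + p_y·(y/x)).
Numerically y/x = 1.264911, so x* = 206/(6 + 1.25·1.264911) = 27.1727 and y* = 1.264911·27.1727 = 34.371.
Expenditure on y: 1.25·34.371 = 42.9638; share = 0.2086.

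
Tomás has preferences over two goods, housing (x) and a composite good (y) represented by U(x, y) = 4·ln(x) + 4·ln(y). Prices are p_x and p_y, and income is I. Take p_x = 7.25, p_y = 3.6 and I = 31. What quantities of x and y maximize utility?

Demand: x*(p_x,p_y,I) = 0.5·I/p_x and y* = 0.5·I/p_y.
At p_x=7.25, p_y=3.6, I=31: x* = 0.5·31/7.25 = 2.1379, y* = 4.3056.

x* = 2.1379, y* = 4.3056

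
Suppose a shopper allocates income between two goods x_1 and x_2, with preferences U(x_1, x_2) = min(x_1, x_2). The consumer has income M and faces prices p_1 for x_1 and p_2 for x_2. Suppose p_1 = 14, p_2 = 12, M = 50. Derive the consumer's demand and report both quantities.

x_1* = 1.9231, x_2* = 1.9231

With perfect complements, no substitution: consume in ratio x_1:x_2 = 1:1.
Budget: p_1·x_1 + p_2·x_1 = M, so (p_1 + p_2)·x_1 = M.
Demand: x_1*(p_1,p_2,M) = M/(p_1 + p_2), x_2* = M/(p_1 + p_2).
Here 14 + 12 = 26, giving x_1* = 1.9231 and x_2* = 1.9231.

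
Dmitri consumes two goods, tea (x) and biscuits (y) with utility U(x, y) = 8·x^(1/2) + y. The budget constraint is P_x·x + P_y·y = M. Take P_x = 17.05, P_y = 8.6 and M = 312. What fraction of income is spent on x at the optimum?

share on x = 0.2225

Set MRS = P_x/P_y: 4·x^(−1/2) = P_x/P_y.
Thus x* = (4·P_y/P_x)² — independent of M — with the rest of income spent on y.
Plugging in: x* = (4·8.6/17.05)² = 4.0707, y* = 28.2087.
Expenditure on x: 17.05·4.0707 = 69.4053; share = 0.2225.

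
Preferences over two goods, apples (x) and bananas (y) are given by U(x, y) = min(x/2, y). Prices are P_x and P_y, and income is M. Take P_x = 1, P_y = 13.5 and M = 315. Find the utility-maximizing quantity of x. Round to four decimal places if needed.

Leontief preferences: the optimum is at the kink where x/2 = y/1, i.e. y = (1/2)·x.
Budget: P_x·x + P_y·(1/2)·x = M, so (2·P_x + P_y)·x = 2·M.
Demand: x*(P_x,P_y,M) = 2·M/(2·P_x + P_y), y* = M/(2·P_x + P_y).
Here 2·1 + 13.5 = 15.5, giving x* = 40.6452.

x* = 40.6452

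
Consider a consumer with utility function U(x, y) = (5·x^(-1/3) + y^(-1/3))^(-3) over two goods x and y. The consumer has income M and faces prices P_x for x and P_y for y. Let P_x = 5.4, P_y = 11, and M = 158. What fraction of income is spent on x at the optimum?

share on x = 0.7368

Substitute y = (y/x)·x into the budget: x* = M/(P_x + P_y·(y/x)).
Numerically y/x = 0.175397, so x* = 158/(5.4 + 11·0.175397) = 21.5571 and y* = 0.175397·21.5571 = 3.7811.
Expenditure on x: 5.4·21.5571 = 116.4083; share = 0.7368.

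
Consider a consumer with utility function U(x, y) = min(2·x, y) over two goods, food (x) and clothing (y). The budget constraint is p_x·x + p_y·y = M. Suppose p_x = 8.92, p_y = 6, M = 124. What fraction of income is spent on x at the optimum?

Leontief preferences: the optimum is at the kink where x/1 = y/2, i.e. y = 2·x.
Budget: p_x·x + p_y·2·x = M, so (p_x + 2·p_y)·x = M.
Demand: x*(p_x,p_y,M) = M/(p_x + 2·p_y), y* = 2·M/(p_x + 2·p_y).
Here 8.92 + 2·6 = 20.92, giving x* = 5.9273 and y* = 11.8547.
Expenditure on x: 8.92·5.9273 = 52.8719; share = 0.4264.

share on x = 0.4264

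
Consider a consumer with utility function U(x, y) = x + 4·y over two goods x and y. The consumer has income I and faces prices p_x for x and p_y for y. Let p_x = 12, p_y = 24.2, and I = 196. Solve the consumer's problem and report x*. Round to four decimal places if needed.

Linear utility — the consumer picks whichever good has higher MU/price: 1/12 = 0.0833 vs 4/24.2 = 0.1653.
y gives more utility per dollar, so spend all income on y: y* = I/p_y, x* = 0.
Numerically: x* = 0, y* = 8.0992.

x* = 0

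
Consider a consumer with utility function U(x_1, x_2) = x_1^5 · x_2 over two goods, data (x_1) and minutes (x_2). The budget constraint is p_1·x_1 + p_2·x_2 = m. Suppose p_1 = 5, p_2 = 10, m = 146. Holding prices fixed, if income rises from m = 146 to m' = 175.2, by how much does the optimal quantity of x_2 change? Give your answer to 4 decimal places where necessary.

Tangency: MRS = 5·x_2/x_1 = p_1/p_2.
So 5·p_2·x_2 = p_1·x_1; combined with the budget, a share 5/6 of income goes to x_1.
Demand: x_1*(p_1,p_2,m) = 5/6·m/p_1 and x_2* = 1/6·m/p_2.
At p_1=5, p_2=10, m=146: x_2* = 1/6·146/10 = 2.4333.
At m' = 175.2: x_2* = 2.92. Change: 2.92 − 2.4333 = 0.4867.

Δx_2* = 0.4867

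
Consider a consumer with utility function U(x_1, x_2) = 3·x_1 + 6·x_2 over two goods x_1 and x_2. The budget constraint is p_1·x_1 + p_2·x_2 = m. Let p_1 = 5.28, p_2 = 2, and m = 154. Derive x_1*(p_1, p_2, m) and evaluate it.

x_1* = 0

Perfect substitutes: compare marginal utility per dollar. 3/p_1 vs 6/p_2 → 0.5682 vs 3.
x_2 gives more utility per dollar, so spend all income on x_2: x_2* = m/p_2, x_1* = 0.
Numerically: x_1* = 0, x_2* = 77.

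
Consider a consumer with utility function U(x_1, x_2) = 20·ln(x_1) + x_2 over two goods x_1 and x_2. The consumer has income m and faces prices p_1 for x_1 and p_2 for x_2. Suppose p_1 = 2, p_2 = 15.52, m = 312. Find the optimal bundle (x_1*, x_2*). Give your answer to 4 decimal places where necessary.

At the given prices: x_1* = 20·15.52/2 = 155.2, and x_2* = 0.1031.

x_1* = 155.2, x_2* = 0.1031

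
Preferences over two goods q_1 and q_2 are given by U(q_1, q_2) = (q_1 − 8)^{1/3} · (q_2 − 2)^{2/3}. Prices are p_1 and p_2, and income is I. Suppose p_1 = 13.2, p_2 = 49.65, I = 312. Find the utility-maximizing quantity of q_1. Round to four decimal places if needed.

q_1* = 10.7045

Let q_1' = q_1−8, q_2' = q_2−2. MRS = (1/2)·q_2'/q_1' = p_1/p_2.
Substituting into the budget: q_1* = 8 + 1/3·(I − 8·p_1 − 2·p_2)/p_1, and q_2* = 2 + 2/3·(…)/p_2.
Discretionary income = 312 − 8·13.2 − 2·49.65 = 107.1; q_1* = 8 + 1/3·107.1/13.2 = 10.7045.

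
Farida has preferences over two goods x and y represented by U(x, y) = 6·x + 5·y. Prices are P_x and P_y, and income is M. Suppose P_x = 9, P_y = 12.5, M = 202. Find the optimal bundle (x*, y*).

x* = 22.4444, y* = 0

Perfect substitutes: compare marginal utility per dollar. 6/P_x vs 5/P_y → 0.6667 vs 0.4.
x gives more utility per dollar, so spend all income on x: x* = M/P_x, y* = 0.
Numerically: x* = 22.4444, y* = 0.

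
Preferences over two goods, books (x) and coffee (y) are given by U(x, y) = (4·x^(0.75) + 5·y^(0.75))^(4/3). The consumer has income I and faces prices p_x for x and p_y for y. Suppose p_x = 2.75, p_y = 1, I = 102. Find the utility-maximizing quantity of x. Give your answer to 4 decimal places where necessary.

MRS = MU_x/MU_y = (4/5)·(y/x)^(0.25). Set equal to p_x/p_y.
Hence y/x = ((5/4)·p_x/p_y)^(1/(0.25)), i.e. raised to the 4 power.
Substitute y = (y/x)·x into the budget: x* = I/(p_x + p_y·(y/x)).
Numerically y/x = 139.627457, so x* = 102/(2.75 + 1·139.627457) = 0.7164.

x* = 0.7164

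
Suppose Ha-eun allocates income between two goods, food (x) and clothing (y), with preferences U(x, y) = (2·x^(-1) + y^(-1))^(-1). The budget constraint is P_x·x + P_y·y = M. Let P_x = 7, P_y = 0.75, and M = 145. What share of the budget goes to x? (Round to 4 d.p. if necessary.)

share on x = 0.812

From the CES first-order condition, 2·(y/x)^(2) = P_x/P_y.
Solve for the ratio: y/x = [(1/2)·P_x/P_y]^(0.5).
With the ratio pinned down, the budget gives x* = M/(P_x + P_y·(y/x)) and y* = (y/x)·x*.
Numerically y/x = 2.160247, so x* = 145/(7 + 0.75·2.160247) = 16.821 and y* = 2.160247·16.821 = 36.3375.
Expenditure on x: 7·16.821 = 117.7469; share = 0.812.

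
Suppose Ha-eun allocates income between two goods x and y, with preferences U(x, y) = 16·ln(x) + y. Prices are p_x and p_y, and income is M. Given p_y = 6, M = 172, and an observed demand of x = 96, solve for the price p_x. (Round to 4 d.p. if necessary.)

MU_x = 16/x, MU_y = 1. Tangency: 16/x = p_x/p_y.
So x*(p_x,p_y) = 16·p_y/p_x, independent of income; and y* = (M − 16·p_y)/p_y.
Set x* = 96 in the demand function and solve for p_x: p_x = 1.

p_x = 1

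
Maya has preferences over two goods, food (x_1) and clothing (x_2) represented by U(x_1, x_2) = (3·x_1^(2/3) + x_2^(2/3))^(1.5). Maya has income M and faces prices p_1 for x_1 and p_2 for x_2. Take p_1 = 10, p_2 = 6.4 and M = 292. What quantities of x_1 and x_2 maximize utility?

Numerically x_2/x_1 = 0.141285, so x_1* = 292/(10 + 6.4·0.141285) = 26.7786 and x_2* = 0.141285·26.7786 = 3.7834.

x_1* = 26.7786, x_2* = 3.7834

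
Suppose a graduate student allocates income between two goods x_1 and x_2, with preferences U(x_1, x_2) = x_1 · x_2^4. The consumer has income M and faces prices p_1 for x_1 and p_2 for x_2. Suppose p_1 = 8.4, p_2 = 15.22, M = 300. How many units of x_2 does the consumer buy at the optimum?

x_2* = 15.7687

The MRS is (1/4)·x_2/x_1. Set MRS = p_1/p_2.
Rearranging, p_2·x_2 = 4·p_1·x_1. Substituting into the budget gives p_1·x_1·(1 + 4) = M.
Demand: x_1*(p_1,p_2,M) = 0.2·M/p_1 and x_2* = 0.8·M/p_2.
At p_1=8.4, p_2=15.22, M=300: x_2* = 0.8·300/15.22 = 15.7687.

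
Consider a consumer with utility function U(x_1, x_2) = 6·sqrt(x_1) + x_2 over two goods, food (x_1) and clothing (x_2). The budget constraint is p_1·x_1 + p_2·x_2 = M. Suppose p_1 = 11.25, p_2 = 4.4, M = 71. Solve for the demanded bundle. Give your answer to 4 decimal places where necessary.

MU_x_1 = 3/√x_1, MU_x_2 = 1. Tangency: 3/√x_1 = p_1/p_2.
Thus x_1* = (3·p_2/p_1)² — independent of M — with the rest of income spent on x_2.
Plugging in: x_1* = (3·4.4/11.25)² = 1.3767, x_2* = 12.6164.

x_1* = 1.3767, x_2* = 12.6164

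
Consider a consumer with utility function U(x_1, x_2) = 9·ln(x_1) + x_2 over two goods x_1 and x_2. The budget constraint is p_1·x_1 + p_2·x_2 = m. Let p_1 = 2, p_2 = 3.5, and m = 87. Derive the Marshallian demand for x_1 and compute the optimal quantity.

Set MRS = p_1/p_2: (9/x_1)/1 = p_1/p_2.
So x_1*(p_1,p_2) = 9·p_2/p_1, independent of income; and x_2* = (m − 9·p_2)/p_2.
At the given prices: x_1* = 9·3.5/2 = 15.75.

x_1* = 15.75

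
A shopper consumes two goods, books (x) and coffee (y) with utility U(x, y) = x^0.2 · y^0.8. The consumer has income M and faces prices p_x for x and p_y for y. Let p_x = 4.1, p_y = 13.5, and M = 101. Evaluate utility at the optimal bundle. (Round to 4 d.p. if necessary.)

V = 5.7567

The MRS is (1/4)·y/x. Set MRS = p_x/p_y.
So 0.2·p_y·y = 0.8·p_x·x; combined with the budget, a share 0.2 of income goes to x.
Demand: x*(p_x,p_y,M) = 0.2·M/p_x and y* = 0.8·M/p_y.
At p_x=4.1, p_y=13.5, M=101: x* = 0.2·101/4.1 = 4.9268, y* = 5.9852.
Utility at the optimum: U(4.9268, 5.9852) = 5.7567.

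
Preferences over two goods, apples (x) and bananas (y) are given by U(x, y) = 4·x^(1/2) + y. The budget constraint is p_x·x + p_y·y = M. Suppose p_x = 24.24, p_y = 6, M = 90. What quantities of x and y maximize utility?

Utility is quasi-linear in y; the FOC for x is 2/√x = p_x/p_y.
Solve: √x = 2·p_y/p_x, so x*(p_x,p_y) = (2·p_y/p_x)², and y* = (M − p_x·x*)/p_y.
Plugging in: x* = (2·6/24.24)² = 0.2451, y* = 14.0099.

x* = 0.2451, y* = 14.0099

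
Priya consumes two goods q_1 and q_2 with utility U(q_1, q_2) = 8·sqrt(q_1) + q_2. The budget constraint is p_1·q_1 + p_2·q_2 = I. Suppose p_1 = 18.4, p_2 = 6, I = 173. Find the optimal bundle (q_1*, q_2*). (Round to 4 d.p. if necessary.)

Plugging in: q_1* = (4·6/18.4)² = 1.7013, q_2* = 23.6159.

q_1* = 1.7013, q_2* = 23.6159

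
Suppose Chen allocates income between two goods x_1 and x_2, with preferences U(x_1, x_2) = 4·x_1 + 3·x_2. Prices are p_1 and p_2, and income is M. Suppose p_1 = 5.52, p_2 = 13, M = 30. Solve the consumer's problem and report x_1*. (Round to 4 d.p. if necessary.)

x_1* = 5.4348

Perfect substitutes: compare marginal utility per dollar. 4/p_1 vs 3/p_2 → 0.7246 vs 0.2308.
x_1 gives more utility per dollar, so spend all income on x_1: x_1* = M/p_1, x_2* = 0.
Numerically: x_1* = 5.4348, x_2* = 0.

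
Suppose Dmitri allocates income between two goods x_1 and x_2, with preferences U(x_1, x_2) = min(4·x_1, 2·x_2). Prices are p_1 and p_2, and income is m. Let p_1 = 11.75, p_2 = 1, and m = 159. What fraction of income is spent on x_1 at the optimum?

share on x_1 = 0.8545

With perfect complements, no substitution: consume in ratio x_1:x_2 = 2:4.
Budget: p_1·x_1 + p_2·2·x_1 = m, so (2·p_1 + 4·p_2)·x_1 = 2·m.
Demand: x_1*(p_1,p_2,m) = 2·m/(2·p_1 + 4·p_2), x_2* = 4·m/(2·p_1 + 4·p_2).
Here 2·11.75 + 4·1 = 27.5, giving x_1* = 11.5636 and x_2* = 23.1273.
Expenditure on x_1: 11.75·11.5636 = 135.8727; share = 0.8545.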